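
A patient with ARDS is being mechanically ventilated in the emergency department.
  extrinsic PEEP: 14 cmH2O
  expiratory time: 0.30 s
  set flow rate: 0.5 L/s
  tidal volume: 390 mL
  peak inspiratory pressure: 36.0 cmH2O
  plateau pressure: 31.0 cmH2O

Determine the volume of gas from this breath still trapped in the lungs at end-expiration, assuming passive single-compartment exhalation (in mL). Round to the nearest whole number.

R = (PIP − Pplat)/V̇ = (36.0 − 31.0) / 0.5 = 5.0/0.5 = 10.0 cmH2O·s/L.
C = Vt/(Pplat − PEEP) = 390.0 / (31.0 − 14) = 390.0/17.0 = 22.941 mL/cmH2O.
τ = R × C = 10.0 × 0.02294 L/cmH2O = 0.2294 s.
Fraction remaining = e^(−Te/τ) = e^(−0.30/0.2294) = 0.2704.
Trapped volume = 390.0 × 0.2704 = 105.46 mL.

105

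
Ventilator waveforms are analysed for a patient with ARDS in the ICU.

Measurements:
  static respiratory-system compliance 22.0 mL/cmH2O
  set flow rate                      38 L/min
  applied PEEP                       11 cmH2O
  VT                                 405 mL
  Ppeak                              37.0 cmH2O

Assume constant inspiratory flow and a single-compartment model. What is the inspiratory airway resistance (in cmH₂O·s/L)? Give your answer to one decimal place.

12.0

Flow: 38 L/min ÷ 60 = 0.6333 L/s.
Equation of motion (constant flow): PIP = Vt/C + R·V̇ + PEEP.
R·V̇ = PIP − Vt/C − PEEP = 37.0 − 405/22.0 − 11 = 37.0 − 18.409 − 11 = 7.591 cmH2O.
R = 7.591 / 0.6333 = 11.986 cmH2O·s/L.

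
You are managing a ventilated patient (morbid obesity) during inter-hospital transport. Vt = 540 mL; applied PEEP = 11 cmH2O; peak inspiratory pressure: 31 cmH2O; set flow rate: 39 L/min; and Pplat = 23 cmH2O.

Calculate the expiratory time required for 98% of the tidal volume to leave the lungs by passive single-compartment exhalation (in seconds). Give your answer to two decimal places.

2.17

Flow: 39 L/min ÷ 60 = 0.65 L/s.
R = (PIP − Pplat)/V̇ = (31 − 23) / 0.65 = 8.0/0.65 = 12.308 cmH2O·s/L.
C = Vt/(Pplat − PEEP) = 540.0 / (23 − 11) = 540.0/12.0 = 45.0 mL/cmH2O.
τ = R × C = 12.308 × 0.045 L/cmH2O = 0.5539 s.
t = −τ·ln(1 − 0.98) = −0.5539·ln(0.02) = 2.167 s.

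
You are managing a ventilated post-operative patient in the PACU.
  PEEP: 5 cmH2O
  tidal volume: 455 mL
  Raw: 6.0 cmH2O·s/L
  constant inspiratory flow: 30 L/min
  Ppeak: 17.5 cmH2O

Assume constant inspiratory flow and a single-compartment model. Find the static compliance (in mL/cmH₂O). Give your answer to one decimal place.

Flow: 30 L/min ÷ 60 = 0.5 L/s.
Equation of motion (constant flow): PIP = Vt/C + R·V̇ + PEEP.
Vt/C = PIP − R·V̇ − PEEP = 17.5 − 6.0×0.5 − 5 = 17.5 − 3.0 − 5 = 9.5 cmH2O.
C = Vt / 9.5 = 455 / 9.5 = 47.895 mL/cmH2O.

47.9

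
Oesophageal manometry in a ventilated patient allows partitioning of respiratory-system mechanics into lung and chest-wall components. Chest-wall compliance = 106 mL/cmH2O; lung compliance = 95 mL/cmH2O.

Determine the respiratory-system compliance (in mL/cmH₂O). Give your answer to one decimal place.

50.1

Lung and chest wall are elastances in series: 1/Crs = 1/CL + 1/Ccw.
1/Crs = 1/95 + 1/106 = 0.01996.
Crs = 50.1 mL/cmH2O.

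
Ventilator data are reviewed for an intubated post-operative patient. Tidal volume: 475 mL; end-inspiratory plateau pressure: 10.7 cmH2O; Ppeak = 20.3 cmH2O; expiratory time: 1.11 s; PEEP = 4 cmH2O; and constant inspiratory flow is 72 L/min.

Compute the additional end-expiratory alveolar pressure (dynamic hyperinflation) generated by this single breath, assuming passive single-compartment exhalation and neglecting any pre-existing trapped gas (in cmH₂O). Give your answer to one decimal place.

Flow: 72 L/min ÷ 60 = 1.2 L/s.
R = (PIP − Pplat)/V̇ = (20.3 − 10.7) / 1.2 = 9.6/1.2 = 8.0 cmH2O·s/L.
C = Vt/(Pplat − PEEP) = 475.0 / (10.7 − 4) = 475.0/6.7 = 70.896 mL/cmH2O.
τ = R × C = 8.0 × 0.0709 L/cmH2O = 0.5672 s.
Fraction remaining = e^(−Te/τ) = e^(−1.11/0.5672) = 0.1413; trapped volume = 475.0 × 0.1413 = 67.118 mL.
Additional alveolar pressure from trapping ≈ V_trapped / C = 67.118 / 70.896 = 0.9467 cmH2O.

0.9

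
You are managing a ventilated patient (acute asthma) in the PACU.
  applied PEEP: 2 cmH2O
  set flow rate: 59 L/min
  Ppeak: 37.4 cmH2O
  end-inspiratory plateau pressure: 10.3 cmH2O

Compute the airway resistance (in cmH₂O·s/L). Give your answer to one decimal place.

Flow: 59 L/min ÷ 60 = 0.9833 L/s.
Raw = (PIP − Pplat) / flow = (37.4 − 10.3) / 0.9833 = 27.1 / 0.9833 = 27.56 cmH2O·s/L.

27.6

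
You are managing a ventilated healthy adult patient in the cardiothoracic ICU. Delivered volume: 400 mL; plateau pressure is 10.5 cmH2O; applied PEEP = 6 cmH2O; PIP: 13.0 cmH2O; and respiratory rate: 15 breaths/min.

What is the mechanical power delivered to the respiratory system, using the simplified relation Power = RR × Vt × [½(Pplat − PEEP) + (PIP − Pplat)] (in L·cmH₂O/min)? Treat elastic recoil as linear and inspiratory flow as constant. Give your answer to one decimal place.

Per-breath work = Vt × [½(Pplat−PEEP) + (PIP−Pplat)] = 0.400 × [0.5×4.5 + 2.5] = 0.400 × 4.75 = 1.9 L·cmH2O.
Power = 15 × 1.9 = 28.5 L·cmH2O/min.

28.5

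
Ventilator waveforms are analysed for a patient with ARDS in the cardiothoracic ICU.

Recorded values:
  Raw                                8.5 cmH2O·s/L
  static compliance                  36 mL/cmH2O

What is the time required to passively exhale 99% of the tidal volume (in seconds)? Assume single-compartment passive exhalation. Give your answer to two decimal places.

1.41

τ = R × C = 8.5 × 36 mL/cmH2O = 8.5 × 0.036 L/cmH2O = 0.306 s.
Exhaled fraction f = 1 − e^(−t/τ) → t = −τ·ln(1 − f) = −0.306·ln(0.01) = 1.409 s.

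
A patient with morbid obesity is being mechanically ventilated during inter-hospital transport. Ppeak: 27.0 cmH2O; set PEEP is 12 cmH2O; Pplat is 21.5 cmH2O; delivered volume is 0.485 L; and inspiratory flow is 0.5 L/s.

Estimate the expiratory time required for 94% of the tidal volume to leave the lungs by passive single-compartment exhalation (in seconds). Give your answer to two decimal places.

1.58

R = (PIP − Pplat)/V̇ = (27.0 − 21.5) / 0.5 = 5.5/0.5 = 11.0 cmH2O·s/L.
C = Vt/(Pplat − PEEP) = 485.0 / (21.5 − 12) = 485.0/9.5 = 51.053 mL/cmH2O.
τ = R × C = 11.0 × 0.05105 L/cmH2O = 0.5616 s.
t = −τ·ln(1 − 0.94) = −0.5616·ln(0.06) = 1.58 s.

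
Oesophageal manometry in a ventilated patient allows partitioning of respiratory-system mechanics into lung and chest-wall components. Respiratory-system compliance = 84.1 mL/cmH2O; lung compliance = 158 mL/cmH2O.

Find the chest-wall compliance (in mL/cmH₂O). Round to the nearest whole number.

180

1/Ccw = 1/Crs − 1/CL.
1/Ccw = 1/84.1 − 1/158 = 0.005561.
Ccw = 179.82 mL/cmH2O.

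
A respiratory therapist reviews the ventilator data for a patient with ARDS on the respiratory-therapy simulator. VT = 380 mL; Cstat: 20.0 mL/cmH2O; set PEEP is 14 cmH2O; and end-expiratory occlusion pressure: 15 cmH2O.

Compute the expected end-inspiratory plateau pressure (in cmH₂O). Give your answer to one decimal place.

End-expiratory occlusion gives total PEEP = 15 cmH2O (intrinsic PEEP = 15 − 14 = 1). Use total PEEP for the elastic gradient.
Pplat = PEEPtotal + Vt / Cstat = 15 + 380 / 20.0 = 15 + 19.0 = 34.0 cmH2O.

34.0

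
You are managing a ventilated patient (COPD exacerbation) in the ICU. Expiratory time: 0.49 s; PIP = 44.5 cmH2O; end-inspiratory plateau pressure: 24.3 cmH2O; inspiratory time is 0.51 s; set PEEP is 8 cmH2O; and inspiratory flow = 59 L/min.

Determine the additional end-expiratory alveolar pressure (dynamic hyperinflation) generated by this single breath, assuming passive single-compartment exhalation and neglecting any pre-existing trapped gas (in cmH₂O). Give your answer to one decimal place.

Flow: 59 L/min ÷ 60 = 0.9833 L/s.
Vt = flow × Ti = 0.9833 L/s × 0.51 s × 1000 mL/L = 501.48 mL.
R = (PIP − Pplat)/V̇ = (44.5 − 24.3) / 0.9833 = 20.2/0.9833 = 20.543 cmH2O·s/L.
C = Vt/(Pplat − PEEP) = 501.48 / (24.3 − 8) = 501.48/16.3 = 30.766 mL/cmH2O.
τ = R × C = 20.543 × 0.03077 L/cmH2O = 0.6321 s.
Fraction remaining = e^(−Te/τ) = e^(−0.49/0.6321) = 0.4606; trapped volume = 501.48 × 0.4606 = 230.98 mL.
Additional alveolar pressure from trapping ≈ V_trapped / C = 230.98 / 30.766 = 7.508 cmH2O.

7.5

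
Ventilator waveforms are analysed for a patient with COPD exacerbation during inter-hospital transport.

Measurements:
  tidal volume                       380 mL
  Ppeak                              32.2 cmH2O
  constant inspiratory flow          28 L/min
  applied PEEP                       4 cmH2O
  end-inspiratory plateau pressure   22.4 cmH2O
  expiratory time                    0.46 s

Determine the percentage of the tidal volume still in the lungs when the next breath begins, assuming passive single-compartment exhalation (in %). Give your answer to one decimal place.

Flow: 28 L/min ÷ 60 = 0.4667 L/s.
R = (PIP − Pplat)/V̇ = (32.2 − 22.4) / 0.4667 = 9.8/0.4667 = 20.999 cmH2O·s/L.
C = Vt/(Pplat − PEEP) = 380.0 / (22.4 − 4) = 380.0/18.4 = 20.652 mL/cmH2O.
τ = R × C = 20.999 × 0.02065 L/cmH2O = 0.4336 s.
Fraction remaining at end-expiration = e^(−Te/τ) = e^(−0.46/0.4336) = 0.3461 → 34.61%.

34.6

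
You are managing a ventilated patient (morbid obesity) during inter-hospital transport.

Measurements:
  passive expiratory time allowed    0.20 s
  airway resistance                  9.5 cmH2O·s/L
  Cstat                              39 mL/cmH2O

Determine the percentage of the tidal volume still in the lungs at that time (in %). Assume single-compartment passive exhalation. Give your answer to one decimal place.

58.3

τ = R × C = 9.5 × 39 mL/cmH2O = 9.5 × 0.039 L/cmH2O = 0.3705 s.
Passive exhalation: V(t)/V₀ = e^(−t/τ) = e^(−0.20/0.3705) = 0.5829.
Fraction remaining = 0.5829 → 58.29%.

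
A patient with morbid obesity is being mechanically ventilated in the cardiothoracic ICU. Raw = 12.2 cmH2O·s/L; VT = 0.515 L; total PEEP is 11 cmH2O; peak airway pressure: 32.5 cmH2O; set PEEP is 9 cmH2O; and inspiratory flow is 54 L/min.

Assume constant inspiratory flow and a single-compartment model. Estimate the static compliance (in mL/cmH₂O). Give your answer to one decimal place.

49.0

Flow: 54 L/min ÷ 60 = 0.9 L/s.
Total PEEP = 11 cmH2O (set 9 + intrinsic 2); this is the baseline alveolar pressure.
Equation of motion (constant flow): PIP = Vt/C + R·V̇ + PEEP.
Vt/C = PIP − R·V̇ − PEEP = 32.5 − 12.2×0.9 − 11 = 32.5 − 10.98 − 11 = 10.52 cmH2O.
C = Vt / 10.52 = 515 / 10.52 = 48.954 mL/cmH2O.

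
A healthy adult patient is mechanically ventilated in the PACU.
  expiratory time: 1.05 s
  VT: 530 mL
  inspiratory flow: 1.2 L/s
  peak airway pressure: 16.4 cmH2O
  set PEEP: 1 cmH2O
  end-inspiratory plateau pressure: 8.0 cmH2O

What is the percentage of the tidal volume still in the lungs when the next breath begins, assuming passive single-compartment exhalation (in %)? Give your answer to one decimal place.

R = (PIP − Pplat)/V̇ = (16.4 − 8.0) / 1.2 = 8.4/1.2 = 7.0 cmH2O·s/L.
C = Vt/(Pplat − PEEP) = 530.0 / (8.0 − 1) = 530.0/7.0 = 75.714 mL/cmH2O.
τ = R × C = 7.0 × 0.07571 L/cmH2O = 0.53 s.
Fraction remaining at end-expiration = e^(−Te/τ) = e^(−1.05/0.53) = 0.1379 → 13.79%.

13.8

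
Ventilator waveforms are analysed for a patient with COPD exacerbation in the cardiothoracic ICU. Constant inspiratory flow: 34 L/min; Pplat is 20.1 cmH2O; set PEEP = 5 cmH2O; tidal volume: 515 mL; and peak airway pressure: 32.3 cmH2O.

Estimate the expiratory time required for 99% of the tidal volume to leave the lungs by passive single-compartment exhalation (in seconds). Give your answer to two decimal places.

Flow: 34 L/min ÷ 60 = 0.5667 L/s.
R = (PIP − Pplat)/V̇ = (32.3 − 20.1) / 0.5667 = 12.2/0.5667 = 21.528 cmH2O·s/L.
C = Vt/(Pplat − PEEP) = 515.0 / (20.1 − 5) = 515.0/15.1 = 34.106 mL/cmH2O.
τ = R × C = 21.528 × 0.03411 L/cmH2O = 0.7343 s.
t = −τ·ln(1 − 0.99) = −0.7343·ln(0.01) = 3.382 s.

3.38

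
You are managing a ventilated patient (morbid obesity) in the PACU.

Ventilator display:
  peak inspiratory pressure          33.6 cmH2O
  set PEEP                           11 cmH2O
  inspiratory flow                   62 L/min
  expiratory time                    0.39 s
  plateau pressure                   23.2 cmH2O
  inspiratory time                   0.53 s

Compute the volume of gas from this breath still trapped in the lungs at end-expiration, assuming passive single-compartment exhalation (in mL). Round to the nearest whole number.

231

Flow: 62 L/min ÷ 60 = 1.0333 L/s.
Vt = flow × Ti = 1.0333 L/s × 0.53 s × 1000 mL/L = 547.65 mL.
R = (PIP − Pplat)/V̇ = (33.6 − 23.2) / 1.0333 = 10.4/1.0333 = 10.065 cmH2O·s/L.
C = Vt/(Pplat − PEEP) = 547.65 / (23.2 − 11) = 547.65/12.2 = 44.889 mL/cmH2O.
τ = R × C = 10.065 × 0.04489 L/cmH2O = 0.4518 s.
Fraction remaining = e^(−Te/τ) = e^(−0.39/0.4518) = 0.4218.
Trapped volume = 547.65 × 0.4218 = 231.0 mL.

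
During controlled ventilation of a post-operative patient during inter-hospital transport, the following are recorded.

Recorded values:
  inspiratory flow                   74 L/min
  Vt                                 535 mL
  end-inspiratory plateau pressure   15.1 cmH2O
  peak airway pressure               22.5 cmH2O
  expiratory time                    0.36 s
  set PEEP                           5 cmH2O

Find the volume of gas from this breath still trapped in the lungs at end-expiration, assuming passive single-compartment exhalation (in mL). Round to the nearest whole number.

Flow: 74 L/min ÷ 60 = 1.2333 L/s.
R = (PIP − Pplat)/V̇ = (22.5 − 15.1) / 1.2333 = 7.4/1.2333 = 6.0 cmH2O·s/L.
C = Vt/(Pplat − PEEP) = 535.0 / (15.1 − 5) = 535.0/10.1 = 52.97 mL/cmH2O.
τ = R × C = 6.0 × 0.05297 L/cmH2O = 0.3178 s.
Fraction remaining = e^(−Te/τ) = e^(−0.36/0.3178) = 0.3221.
Trapped volume = 535.0 × 0.3221 = 172.32 mL.

172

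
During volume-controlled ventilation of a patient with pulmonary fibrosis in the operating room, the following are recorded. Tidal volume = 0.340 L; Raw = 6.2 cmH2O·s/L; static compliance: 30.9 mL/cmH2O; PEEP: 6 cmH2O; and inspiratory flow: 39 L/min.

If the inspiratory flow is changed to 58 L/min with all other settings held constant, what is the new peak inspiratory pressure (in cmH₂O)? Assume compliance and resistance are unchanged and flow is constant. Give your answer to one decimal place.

Flow: 39 L/min ÷ 60 = 0.65 L/s.
New flow: 58 L/min ÷ 60 = 0.9667 L/s.
PIP = Vt/C + R·V̇ + PEEP (constant-flow equation of motion).
Only the resistive term changes: ΔPIP = R × ΔV̇ = 6.2 × (0.9667 − 0.65) = 6.2 × 0.3167 = 1.964 cmH2O.
Original PIP = 340/30.9 + 6.2×0.65 + 6 = 21.033 cmH2O; new PIP = 21.033 + (1.964) = 22.997 cmH2O.

23.0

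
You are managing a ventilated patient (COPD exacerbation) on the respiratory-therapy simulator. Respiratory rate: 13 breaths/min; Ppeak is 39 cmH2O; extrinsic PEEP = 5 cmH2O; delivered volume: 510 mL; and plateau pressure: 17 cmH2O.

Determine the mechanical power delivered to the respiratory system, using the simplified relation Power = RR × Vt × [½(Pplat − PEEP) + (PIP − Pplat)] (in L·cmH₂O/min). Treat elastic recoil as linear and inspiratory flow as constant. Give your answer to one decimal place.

Per-breath work = Vt × [½(Pplat−PEEP) + (PIP−Pplat)] = 0.510 × [0.5×12.0 + 22.0] = 0.510 × 28.0 = 14.28 L·cmH2O.
Power = 13 × 14.28 = 185.64 L·cmH2O/min.

185.6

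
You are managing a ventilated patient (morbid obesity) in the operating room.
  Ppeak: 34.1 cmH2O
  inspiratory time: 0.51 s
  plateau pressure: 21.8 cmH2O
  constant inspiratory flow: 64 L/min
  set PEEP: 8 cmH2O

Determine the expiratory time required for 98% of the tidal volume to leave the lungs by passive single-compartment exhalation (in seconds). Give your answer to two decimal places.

1.78

Flow: 64 L/min ÷ 60 = 1.0667 L/s.
Vt = flow × Ti = 1.0667 L/s × 0.51 s × 1000 mL/L = 544.02 mL.
R = (PIP − Pplat)/V̇ = (34.1 − 21.8) / 1.0667 = 12.3/1.0667 = 11.531 cmH2O·s/L.
C = Vt/(Pplat − PEEP) = 544.02 / (21.8 − 8) = 544.02/13.8 = 39.422 mL/cmH2O.
τ = R × C = 11.531 × 0.03942 L/cmH2O = 0.4546 s.
t = −τ·ln(1 − 0.98) = −0.4546·ln(0.02) = 1.778 s.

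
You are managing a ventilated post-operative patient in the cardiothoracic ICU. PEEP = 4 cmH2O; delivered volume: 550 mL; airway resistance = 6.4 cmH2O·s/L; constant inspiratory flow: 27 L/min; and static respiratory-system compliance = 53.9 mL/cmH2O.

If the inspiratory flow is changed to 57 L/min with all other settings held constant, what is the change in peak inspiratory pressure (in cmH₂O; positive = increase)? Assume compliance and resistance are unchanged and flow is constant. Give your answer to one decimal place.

3.2

Flow: 27 L/min ÷ 60 = 0.45 L/s.
New flow: 57 L/min ÷ 60 = 0.95 L/s.
PIP = Vt/C + R·V̇ + PEEP (constant-flow equation of motion).
Only the resistive term changes: ΔPIP = R × ΔV̇ = 6.4 × (0.95 − 0.45) = 6.4 × 0.5 = 3.2 cmH2O.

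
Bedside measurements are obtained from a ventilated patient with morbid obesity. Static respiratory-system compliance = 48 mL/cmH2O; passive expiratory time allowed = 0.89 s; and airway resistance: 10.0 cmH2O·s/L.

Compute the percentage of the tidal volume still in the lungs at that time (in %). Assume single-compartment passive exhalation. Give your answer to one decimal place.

τ = R × C = 10.0 × 48 mL/cmH2O = 10.0 × 0.048 L/cmH2O = 0.48 s.
Passive exhalation: V(t)/V₀ = e^(−t/τ) = e^(−0.89/0.48) = 0.1566.
Fraction remaining = 0.1566 → 15.66%.

15.7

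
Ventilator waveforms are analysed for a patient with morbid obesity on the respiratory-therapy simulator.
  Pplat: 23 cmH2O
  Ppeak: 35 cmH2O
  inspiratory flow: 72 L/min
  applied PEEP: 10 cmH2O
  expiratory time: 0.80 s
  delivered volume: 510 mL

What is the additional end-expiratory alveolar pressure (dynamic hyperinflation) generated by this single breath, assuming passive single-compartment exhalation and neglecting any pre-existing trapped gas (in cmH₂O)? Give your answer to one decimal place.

1.7

Flow: 72 L/min ÷ 60 = 1.2 L/s.
R = (PIP − Pplat)/V̇ = (35 − 23) / 1.2 = 12.0/1.2 = 10.0 cmH2O·s/L.
C = Vt/(Pplat − PEEP) = 510.0 / (23 − 10) = 510.0/13.0 = 39.231 mL/cmH2O.
τ = R × C = 10.0 × 0.03923 L/cmH2O = 0.3923 s.
Fraction remaining = e^(−Te/τ) = e^(−0.80/0.3923) = 0.1301; trapped volume = 510.0 × 0.1301 = 66.351 mL.
Additional alveolar pressure from trapping ≈ V_trapped / C = 66.351 / 39.231 = 1.691 cmH2O.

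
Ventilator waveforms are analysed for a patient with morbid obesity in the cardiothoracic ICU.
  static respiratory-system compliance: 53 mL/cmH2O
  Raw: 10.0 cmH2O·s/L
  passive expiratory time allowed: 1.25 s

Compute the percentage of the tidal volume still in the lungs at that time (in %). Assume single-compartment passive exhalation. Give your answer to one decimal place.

9.5

τ = R × C = 10.0 × 53 mL/cmH2O = 10.0 × 0.053 L/cmH2O = 0.53 s.
Passive exhalation: V(t)/V₀ = e^(−t/τ) = e^(−1.25/0.53) = 0.09456.
Fraction remaining = 0.09456 → 9.456%.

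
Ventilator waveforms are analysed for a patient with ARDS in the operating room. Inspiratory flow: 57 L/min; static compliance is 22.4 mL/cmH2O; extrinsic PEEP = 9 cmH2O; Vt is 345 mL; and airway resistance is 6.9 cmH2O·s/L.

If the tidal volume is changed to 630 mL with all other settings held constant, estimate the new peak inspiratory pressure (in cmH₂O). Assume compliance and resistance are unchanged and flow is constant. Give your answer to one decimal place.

43.7

Flow: 57 L/min ÷ 60 = 0.95 L/s.
PIP = Vt/C + R·V̇ + PEEP (constant-flow equation of motion).
Only the elastic term changes: ΔPIP = ΔVt / C = (630 − 345) / 22.4 = 12.723 cmH2O.
Original PIP = 345/22.4 + 6.9×0.95 + 9 = 30.957 cmH2O; new PIP = 30.957 + (12.723) = 43.68 cmH2O.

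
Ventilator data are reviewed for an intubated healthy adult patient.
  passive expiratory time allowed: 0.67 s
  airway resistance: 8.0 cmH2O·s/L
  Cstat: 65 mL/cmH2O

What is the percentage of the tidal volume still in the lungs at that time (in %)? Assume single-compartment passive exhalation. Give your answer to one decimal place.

τ = R × C = 8.0 × 65 mL/cmH2O = 8.0 × 0.065 L/cmH2O = 0.52 s.
Passive exhalation: V(t)/V₀ = e^(−t/τ) = e^(−0.67/0.52) = 0.2757.
Fraction remaining = 0.2757 → 27.57%.

27.6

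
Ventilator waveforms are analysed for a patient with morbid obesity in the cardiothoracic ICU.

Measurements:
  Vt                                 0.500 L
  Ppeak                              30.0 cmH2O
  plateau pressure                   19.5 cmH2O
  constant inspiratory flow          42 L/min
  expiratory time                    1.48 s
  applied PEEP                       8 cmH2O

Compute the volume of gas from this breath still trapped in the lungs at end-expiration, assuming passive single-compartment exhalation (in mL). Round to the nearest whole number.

Flow: 42 L/min ÷ 60 = 0.7 L/s.
R = (PIP − Pplat)/V̇ = (30.0 − 19.5) / 0.7 = 10.5/0.7 = 15.0 cmH2O·s/L.
C = Vt/(Pplat − PEEP) = 500.0 / (19.5 − 8) = 500.0/11.5 = 43.478 mL/cmH2O.
τ = R × C = 15.0 × 0.04348 L/cmH2O = 0.6522 s.
Fraction remaining = e^(−Te/τ) = e^(−1.48/0.6522) = 0.1034.
Trapped volume = 500.0 × 0.1034 = 51.7 mL.

52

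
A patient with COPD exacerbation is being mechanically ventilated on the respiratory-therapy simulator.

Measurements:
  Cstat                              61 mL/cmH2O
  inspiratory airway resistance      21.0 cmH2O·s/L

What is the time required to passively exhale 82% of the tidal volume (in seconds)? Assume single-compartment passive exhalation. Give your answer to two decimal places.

τ = R × C = 21.0 × 61 mL/cmH2O = 21.0 × 0.061 L/cmH2O = 1.281 s.
Exhaled fraction f = 1 − e^(−t/τ) → t = −τ·ln(1 − f) = −1.281·ln(0.18) = 2.197 s.

2.20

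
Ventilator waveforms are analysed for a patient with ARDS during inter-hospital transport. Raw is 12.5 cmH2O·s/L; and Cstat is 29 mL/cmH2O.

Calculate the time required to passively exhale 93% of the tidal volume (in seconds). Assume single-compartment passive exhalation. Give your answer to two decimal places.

τ = R × C = 12.5 × 29 mL/cmH2O = 12.5 × 0.029 L/cmH2O = 0.3625 s.
Exhaled fraction f = 1 − e^(−t/τ) → t = −τ·ln(1 − f) = −0.3625·ln(0.07) = 0.964 s.

0.96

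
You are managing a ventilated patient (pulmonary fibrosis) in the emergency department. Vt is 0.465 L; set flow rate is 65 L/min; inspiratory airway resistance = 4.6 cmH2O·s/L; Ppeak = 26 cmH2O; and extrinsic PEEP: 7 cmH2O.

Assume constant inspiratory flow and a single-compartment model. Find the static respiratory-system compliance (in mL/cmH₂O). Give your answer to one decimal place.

33.2

Flow: 65 L/min ÷ 60 = 1.0833 L/s.
Equation of motion (constant flow): PIP = Vt/C + R·V̇ + PEEP.
Vt/C = PIP − R·V̇ − PEEP = 26 − 4.6×1.0833 − 7 = 26 − 4.983 − 7 = 14.017 cmH2O.
C = Vt / 14.017 = 465 / 14.017 = 33.174 mL/cmH2O.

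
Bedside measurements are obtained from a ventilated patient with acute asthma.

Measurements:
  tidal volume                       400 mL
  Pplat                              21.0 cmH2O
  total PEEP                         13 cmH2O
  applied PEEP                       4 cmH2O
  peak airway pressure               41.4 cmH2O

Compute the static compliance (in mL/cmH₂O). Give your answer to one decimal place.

50.0

End-expiratory occlusion gives total PEEP = 13 cmH2O (intrinsic PEEP = 13 − 4 = 9). Use total PEEP for the elastic gradient.
Cstat = Vt / (Pplat − PEEPtotal) = 400 / (21.0 − 13) = 400 / 8.0 = 50.0 mL/cmH2O.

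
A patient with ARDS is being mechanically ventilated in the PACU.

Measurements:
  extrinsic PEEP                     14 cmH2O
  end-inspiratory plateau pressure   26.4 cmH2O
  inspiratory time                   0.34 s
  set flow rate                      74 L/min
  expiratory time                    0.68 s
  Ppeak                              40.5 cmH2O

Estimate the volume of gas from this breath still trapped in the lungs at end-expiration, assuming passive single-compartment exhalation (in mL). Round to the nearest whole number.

Flow: 74 L/min ÷ 60 = 1.2333 L/s.
Vt = flow × Ti = 1.2333 L/s × 0.34 s × 1000 mL/L = 419.32 mL.
R = (PIP − Pplat)/V̇ = (40.5 − 26.4) / 1.2333 = 14.1/1.2333 = 11.433 cmH2O·s/L.
C = Vt/(Pplat − PEEP) = 419.32 / (26.4 − 14) = 419.32/12.4 = 33.816 mL/cmH2O.
τ = R × C = 11.433 × 0.03382 L/cmH2O = 0.3867 s.
Fraction remaining = e^(−Te/τ) = e^(−0.68/0.3867) = 0.1723.
Trapped volume = 419.32 × 0.1723 = 72.249 mL.

72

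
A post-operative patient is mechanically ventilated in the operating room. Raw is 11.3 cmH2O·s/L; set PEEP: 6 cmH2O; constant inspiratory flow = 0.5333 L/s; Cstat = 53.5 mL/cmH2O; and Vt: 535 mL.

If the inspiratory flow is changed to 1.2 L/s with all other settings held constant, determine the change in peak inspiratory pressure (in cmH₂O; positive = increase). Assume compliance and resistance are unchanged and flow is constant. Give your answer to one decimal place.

7.5

PIP = Vt/C + R·V̇ + PEEP (constant-flow equation of motion).
Only the resistive term changes: ΔPIP = R × ΔV̇ = 11.3 × (1.2 − 0.5333) = 11.3 × 0.6667 = 7.534 cmH2O.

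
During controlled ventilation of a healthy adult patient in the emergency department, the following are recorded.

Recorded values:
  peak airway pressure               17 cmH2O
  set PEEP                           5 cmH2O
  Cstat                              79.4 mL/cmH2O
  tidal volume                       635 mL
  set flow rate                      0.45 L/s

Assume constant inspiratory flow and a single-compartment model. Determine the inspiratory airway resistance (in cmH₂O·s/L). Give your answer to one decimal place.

8.9

Equation of motion (constant flow): PIP = Vt/C + R·V̇ + PEEP.
R·V̇ = PIP − Vt/C − PEEP = 17 − 635/79.4 − 5 = 17 − 7.997 − 5 = 4.003 cmH2O.
R = 4.003 / 0.45 = 8.896 cmH2O·s/L.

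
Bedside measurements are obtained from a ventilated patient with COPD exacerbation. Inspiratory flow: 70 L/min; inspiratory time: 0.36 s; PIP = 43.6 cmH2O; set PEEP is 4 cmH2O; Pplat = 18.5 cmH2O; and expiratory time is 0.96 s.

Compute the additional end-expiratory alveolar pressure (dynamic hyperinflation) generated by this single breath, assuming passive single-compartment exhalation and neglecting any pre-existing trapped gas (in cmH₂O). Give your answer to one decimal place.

Flow: 70 L/min ÷ 60 = 1.1667 L/s.
Vt = flow × Ti = 1.1667 L/s × 0.36 s × 1000 mL/L = 420.01 mL.
R = (PIP − Pplat)/V̇ = (43.6 − 18.5) / 1.1667 = 25.1/1.1667 = 21.514 cmH2O·s/L.
C = Vt/(Pplat − PEEP) = 420.01 / (18.5 − 4) = 420.01/14.5 = 28.966 mL/cmH2O.
τ = R × C = 21.514 × 0.02897 L/cmH2O = 0.6233 s.
Fraction remaining = e^(−Te/τ) = e^(−0.96/0.6233) = 0.2143; trapped volume = 420.01 × 0.2143 = 90.008 mL.
Additional alveolar pressure from trapping ≈ V_trapped / C = 90.008 / 28.966 = 3.107 cmH2O.

3.1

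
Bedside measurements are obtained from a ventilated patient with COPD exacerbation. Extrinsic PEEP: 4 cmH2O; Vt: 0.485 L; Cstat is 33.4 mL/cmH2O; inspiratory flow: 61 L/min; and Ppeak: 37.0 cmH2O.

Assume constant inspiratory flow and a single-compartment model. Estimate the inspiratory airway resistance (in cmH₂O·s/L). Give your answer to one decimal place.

18.2

Flow: 61 L/min ÷ 60 = 1.0167 L/s.
Equation of motion (constant flow): PIP = Vt/C + R·V̇ + PEEP.
R·V̇ = PIP − Vt/C − PEEP = 37.0 − 485/33.4 − 4 = 37.0 − 14.521 − 4 = 18.479 cmH2O.
R = 18.479 / 1.0167 = 18.175 cmH2O·s/L.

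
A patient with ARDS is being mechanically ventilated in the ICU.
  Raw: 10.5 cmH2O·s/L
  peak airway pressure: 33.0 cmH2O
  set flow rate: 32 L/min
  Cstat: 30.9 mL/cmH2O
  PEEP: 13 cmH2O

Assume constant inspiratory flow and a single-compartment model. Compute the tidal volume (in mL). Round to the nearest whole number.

Flow: 32 L/min ÷ 60 = 0.5333 L/s.
Equation of motion (constant flow): PIP = Vt/C + R·V̇ + PEEP.
Vt/C = PIP − R·V̇ − PEEP = 33.0 − 5.6 − 13 = 14.4 cmH2O.
Vt = C × 14.4 = 30.9 × 14.4 = 444.96 mL.

445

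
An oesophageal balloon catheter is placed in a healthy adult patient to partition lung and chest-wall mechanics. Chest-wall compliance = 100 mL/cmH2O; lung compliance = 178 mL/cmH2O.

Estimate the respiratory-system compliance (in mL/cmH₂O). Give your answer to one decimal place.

64.0

Lung and chest wall are elastances in series: 1/Crs = 1/CL + 1/Ccw.
1/Crs = 1/178 + 1/100 = 0.01562.
Crs = 64.02 mL/cmH2O.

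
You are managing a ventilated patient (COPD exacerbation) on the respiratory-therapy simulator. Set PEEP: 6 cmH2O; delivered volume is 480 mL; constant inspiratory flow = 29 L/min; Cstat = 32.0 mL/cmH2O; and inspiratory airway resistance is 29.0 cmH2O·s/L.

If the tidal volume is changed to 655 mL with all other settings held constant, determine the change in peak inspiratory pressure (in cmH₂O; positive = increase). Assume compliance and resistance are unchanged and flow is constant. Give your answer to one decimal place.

5.5

PIP = Vt/C + R·V̇ + PEEP (constant-flow equation of motion).
Only the elastic term changes: ΔPIP = ΔVt / C = (655 − 480) / 32.0 = 5.469 cmH2O.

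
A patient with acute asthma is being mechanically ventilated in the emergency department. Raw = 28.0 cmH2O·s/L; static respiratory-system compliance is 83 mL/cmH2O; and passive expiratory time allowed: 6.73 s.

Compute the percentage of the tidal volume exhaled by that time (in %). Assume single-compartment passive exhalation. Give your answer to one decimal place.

τ = R × C = 28.0 × 83 mL/cmH2O = 28.0 × 0.083 L/cmH2O = 2.324 s.
Passive exhalation: V(t)/V₀ = e^(−t/τ) = e^(−6.73/2.324) = 0.05525.
Fraction exhaled = 1 − 0.05525 = 0.9448 → 94.48%.

94.5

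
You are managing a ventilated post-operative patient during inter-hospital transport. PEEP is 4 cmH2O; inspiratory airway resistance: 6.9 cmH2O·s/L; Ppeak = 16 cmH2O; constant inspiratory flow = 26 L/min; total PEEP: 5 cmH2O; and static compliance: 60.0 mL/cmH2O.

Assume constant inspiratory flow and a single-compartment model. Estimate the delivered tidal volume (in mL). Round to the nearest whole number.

Flow: 26 L/min ÷ 60 = 0.4333 L/s.
Total PEEP = 5 cmH2O (set 4 + intrinsic 1); this is the baseline alveolar pressure.
Equation of motion (constant flow): PIP = Vt/C + R·V̇ + PEEP.
Vt/C = PIP − R·V̇ − PEEP = 16 − 2.99 − 5 = 8.01 cmH2O.
Vt = C × 8.01 = 60.0 × 8.01 = 480.6 mL.

481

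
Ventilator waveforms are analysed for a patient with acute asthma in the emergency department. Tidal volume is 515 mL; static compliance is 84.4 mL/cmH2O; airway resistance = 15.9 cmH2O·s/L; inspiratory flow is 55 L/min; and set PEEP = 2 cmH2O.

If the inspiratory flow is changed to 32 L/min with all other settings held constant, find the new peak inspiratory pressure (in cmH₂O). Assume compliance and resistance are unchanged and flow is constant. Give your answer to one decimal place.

16.6

Flow: 55 L/min ÷ 60 = 0.9167 L/s.
New flow: 32 L/min ÷ 60 = 0.5333 L/s.
PIP = Vt/C + R·V̇ + PEEP (constant-flow equation of motion).
Only the resistive term changes: ΔPIP = R × ΔV̇ = 15.9 × (0.5333 − 0.9167) = 15.9 × -0.3834 = -6.096 cmH2O.
Original PIP = 515/84.4 + 15.9×0.9167 + 2 = 22.677 cmH2O; new PIP = 22.677 + (-6.096) = 16.581 cmH2O.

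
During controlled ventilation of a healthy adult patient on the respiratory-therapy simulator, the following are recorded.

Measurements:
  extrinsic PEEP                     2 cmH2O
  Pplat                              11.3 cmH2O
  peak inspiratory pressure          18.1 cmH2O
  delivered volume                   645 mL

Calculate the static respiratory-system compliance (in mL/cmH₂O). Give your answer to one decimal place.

69.4

Cstat = Vt / (Pplat − PEEP) = 645 / (11.3 − 2) = 645 / 9.3 = 69.355 mL/cmH2O.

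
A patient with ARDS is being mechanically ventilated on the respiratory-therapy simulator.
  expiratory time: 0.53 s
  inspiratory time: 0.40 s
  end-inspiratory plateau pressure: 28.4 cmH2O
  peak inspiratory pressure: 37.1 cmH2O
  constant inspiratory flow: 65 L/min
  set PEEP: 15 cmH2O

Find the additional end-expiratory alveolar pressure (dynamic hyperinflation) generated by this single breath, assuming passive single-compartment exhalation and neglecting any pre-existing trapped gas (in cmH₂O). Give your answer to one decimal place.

1.7

Flow: 65 L/min ÷ 60 = 1.0833 L/s.
Vt = flow × Ti = 1.0833 L/s × 0.40 s × 1000 mL/L = 433.32 mL.
R = (PIP − Pplat)/V̇ = (37.1 − 28.4) / 1.0833 = 8.7/1.0833 = 8.031 cmH2O·s/L.
C = Vt/(Pplat − PEEP) = 433.32 / (28.4 − 15) = 433.32/13.4 = 32.337 mL/cmH2O.
τ = R × C = 8.031 × 0.03234 L/cmH2O = 0.2597 s.
Fraction remaining = e^(−Te/τ) = e^(−0.53/0.2597) = 0.1299; trapped volume = 433.32 × 0.1299 = 56.288 mL.
Additional alveolar pressure from trapping ≈ V_trapped / C = 56.288 / 32.337 = 1.741 cmH2O.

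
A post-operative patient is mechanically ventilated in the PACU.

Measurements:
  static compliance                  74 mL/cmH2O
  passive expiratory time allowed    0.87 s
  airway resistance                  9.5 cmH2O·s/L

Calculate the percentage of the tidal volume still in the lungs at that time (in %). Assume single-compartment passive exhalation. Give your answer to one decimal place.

29.0

τ = R × C = 9.5 × 74 mL/cmH2O = 9.5 × 0.074 L/cmH2O = 0.703 s.
Passive exhalation: V(t)/V₀ = e^(−t/τ) = e^(−0.87/0.703) = 0.2901.
Fraction remaining = 0.2901 → 29.01%.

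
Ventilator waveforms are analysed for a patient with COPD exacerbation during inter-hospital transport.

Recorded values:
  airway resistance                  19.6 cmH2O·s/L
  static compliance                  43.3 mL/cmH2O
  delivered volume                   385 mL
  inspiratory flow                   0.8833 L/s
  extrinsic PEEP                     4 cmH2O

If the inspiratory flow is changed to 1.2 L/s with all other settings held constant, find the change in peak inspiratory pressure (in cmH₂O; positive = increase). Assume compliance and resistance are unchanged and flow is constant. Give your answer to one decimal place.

6.2

PIP = Vt/C + R·V̇ + PEEP (constant-flow equation of motion).
Only the resistive term changes: ΔPIP = R × ΔV̇ = 19.6 × (1.2 − 0.8833) = 19.6 × 0.3167 = 6.207 cmH2O.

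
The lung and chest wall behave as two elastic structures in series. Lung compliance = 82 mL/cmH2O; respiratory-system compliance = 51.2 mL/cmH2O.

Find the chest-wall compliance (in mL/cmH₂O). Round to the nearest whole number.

1/Ccw = 1/Crs − 1/CL.
1/Ccw = 1/51.2 − 1/82 = 0.007336.
Ccw = 136.31 mL/cmH2O.

136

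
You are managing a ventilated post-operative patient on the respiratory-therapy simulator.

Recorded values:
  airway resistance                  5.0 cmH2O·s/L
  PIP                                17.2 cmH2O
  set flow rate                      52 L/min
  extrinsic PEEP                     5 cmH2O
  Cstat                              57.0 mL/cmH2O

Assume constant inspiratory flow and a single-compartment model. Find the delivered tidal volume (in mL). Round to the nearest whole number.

448

Flow: 52 L/min ÷ 60 = 0.8667 L/s.
Equation of motion (constant flow): PIP = Vt/C + R·V̇ + PEEP.
Vt/C = PIP − R·V̇ − PEEP = 17.2 − 4.334 − 5 = 7.866 cmH2O.
Vt = C × 7.866 = 57.0 × 7.866 = 448.36 mL.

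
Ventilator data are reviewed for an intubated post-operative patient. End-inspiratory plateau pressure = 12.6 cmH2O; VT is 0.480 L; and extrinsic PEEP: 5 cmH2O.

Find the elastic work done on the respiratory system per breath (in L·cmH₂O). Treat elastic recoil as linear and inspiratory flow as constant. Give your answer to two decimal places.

1.82

Elastic work ≈ ½ × (Pplat − PEEP) × Vt = 0.5 × (12.6 − 5) × 0.480 L = 0.5 × 7.6 × 0.480 = 1.824 L·cmH2O.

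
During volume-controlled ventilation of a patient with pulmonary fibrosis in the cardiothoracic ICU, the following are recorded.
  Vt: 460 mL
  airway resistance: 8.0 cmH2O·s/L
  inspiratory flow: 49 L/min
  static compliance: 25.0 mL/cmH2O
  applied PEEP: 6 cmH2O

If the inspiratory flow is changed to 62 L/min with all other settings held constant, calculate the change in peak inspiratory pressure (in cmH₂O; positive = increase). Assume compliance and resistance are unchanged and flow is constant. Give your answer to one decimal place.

1.7

Flow: 49 L/min ÷ 60 = 0.8167 L/s.
New flow: 62 L/min ÷ 60 = 1.0333 L/s.
PIP = Vt/C + R·V̇ + PEEP (constant-flow equation of motion).
Only the resistive term changes: ΔPIP = R × ΔV̇ = 8.0 × (1.0333 − 0.8167) = 8.0 × 0.2166 = 1.733 cmH2O.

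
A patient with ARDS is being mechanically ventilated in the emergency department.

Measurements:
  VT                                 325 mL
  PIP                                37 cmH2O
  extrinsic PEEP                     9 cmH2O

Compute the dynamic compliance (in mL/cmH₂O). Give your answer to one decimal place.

11.6

Dynamic compliance = Vt / (PIP − PEEP) = 325 / (37 − 9) = 325 / 28.0 = 11.607 mL/cmH2O.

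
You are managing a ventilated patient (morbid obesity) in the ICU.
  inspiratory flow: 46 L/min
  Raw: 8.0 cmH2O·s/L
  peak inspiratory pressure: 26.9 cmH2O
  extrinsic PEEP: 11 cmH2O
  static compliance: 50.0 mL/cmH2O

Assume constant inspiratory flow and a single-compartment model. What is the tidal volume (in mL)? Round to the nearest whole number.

488

Flow: 46 L/min ÷ 60 = 0.7667 L/s.
Equation of motion (constant flow): PIP = Vt/C + R·V̇ + PEEP.
Vt/C = PIP − R·V̇ − PEEP = 26.9 − 6.134 − 11 = 9.766 cmH2O.
Vt = C × 9.766 = 50.0 × 9.766 = 488.3 mL.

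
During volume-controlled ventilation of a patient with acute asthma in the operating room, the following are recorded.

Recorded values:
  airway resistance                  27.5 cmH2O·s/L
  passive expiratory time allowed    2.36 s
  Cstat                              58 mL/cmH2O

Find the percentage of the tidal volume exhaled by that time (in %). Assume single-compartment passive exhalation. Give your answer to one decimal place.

77.2

τ = R × C = 27.5 × 58 mL/cmH2O = 27.5 × 0.058 L/cmH2O = 1.595 s.
Passive exhalation: V(t)/V₀ = e^(−t/τ) = e^(−2.36/1.595) = 0.2277.
Fraction exhaled = 1 − 0.2277 = 0.7723 → 77.23%.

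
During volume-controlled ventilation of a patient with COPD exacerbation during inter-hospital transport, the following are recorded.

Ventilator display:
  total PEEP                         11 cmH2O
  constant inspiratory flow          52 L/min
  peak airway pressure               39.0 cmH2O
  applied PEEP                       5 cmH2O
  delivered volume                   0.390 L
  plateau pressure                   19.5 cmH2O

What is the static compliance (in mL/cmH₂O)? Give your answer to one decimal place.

End-expiratory occlusion gives total PEEP = 11 cmH2O (intrinsic PEEP = 11 − 5 = 6). Use total PEEP for the elastic gradient.
Cstat = Vt / (Pplat − PEEPtotal) = 390 / (19.5 − 11) = 390 / 8.5 = 45.882 mL/cmH2O.

45.9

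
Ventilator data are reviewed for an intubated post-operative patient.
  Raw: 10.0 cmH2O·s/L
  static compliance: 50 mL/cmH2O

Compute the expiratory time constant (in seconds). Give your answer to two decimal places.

0.50

τ = R × C = 10.0 × 50 mL/cmH2O = 10.0 × 0.050 L/cmH2O = 0.5 s.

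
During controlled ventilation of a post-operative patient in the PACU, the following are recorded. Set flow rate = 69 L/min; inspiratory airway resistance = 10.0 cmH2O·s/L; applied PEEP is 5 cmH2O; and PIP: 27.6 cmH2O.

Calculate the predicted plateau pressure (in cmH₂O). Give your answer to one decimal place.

16.1

Flow: 69 L/min ÷ 60 = 1.15 L/s.
Pplat = PIP − Raw × flow = 27.6 − 10.0 × 1.15 = 27.6 − 11.5 = 16.1 cmH2O.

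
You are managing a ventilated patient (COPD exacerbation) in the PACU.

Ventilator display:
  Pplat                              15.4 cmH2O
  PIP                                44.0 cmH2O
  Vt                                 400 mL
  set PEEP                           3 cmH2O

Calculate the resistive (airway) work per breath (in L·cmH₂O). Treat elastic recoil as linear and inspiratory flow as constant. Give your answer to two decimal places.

11.44

With constant inspiratory flow the resistive pressure is constant at PIP − Pplat = 44.0 − 15.4 = 28.6 cmH2O, so resistive work = 28.6 × 0.400 = 11.44 L·cmH2O.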